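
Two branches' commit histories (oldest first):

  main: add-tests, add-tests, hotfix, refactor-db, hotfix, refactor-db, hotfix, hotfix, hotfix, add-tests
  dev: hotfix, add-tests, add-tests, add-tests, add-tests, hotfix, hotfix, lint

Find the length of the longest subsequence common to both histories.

4

One common subsequence of length 4: add-tests [1,4]; then add-tests [2,5]; then hotfix [3,6]; then hotfix [5,7]. Since dp[10][8] = 4, nothing longer is possible.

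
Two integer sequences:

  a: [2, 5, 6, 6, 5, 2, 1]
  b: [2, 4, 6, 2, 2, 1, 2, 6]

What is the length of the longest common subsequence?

4

Pick 2 at a[1]=b[1], 6 at a[3]=b[3], 2 at a[6]=b[5], 1 at a[7]=b[6]; all 4 values appear in both, in order. The LCS DP gives dp[7][8] = 4, so this is optimal.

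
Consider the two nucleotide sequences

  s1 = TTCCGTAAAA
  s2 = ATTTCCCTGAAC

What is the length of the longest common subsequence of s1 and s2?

One common subsequence of length 7: T (s1 #1, s2 #3), then T (s1 #2, s2 #4), then C (s1 #3, s2 #6), then C (s1 #4, s2 #7), then G (s1 #5, s2 #9), then A (s1 #7, s2 #10), then A (s1 #8, s2 #11). Since dp[10][12] = 7, nothing longer is possible.

7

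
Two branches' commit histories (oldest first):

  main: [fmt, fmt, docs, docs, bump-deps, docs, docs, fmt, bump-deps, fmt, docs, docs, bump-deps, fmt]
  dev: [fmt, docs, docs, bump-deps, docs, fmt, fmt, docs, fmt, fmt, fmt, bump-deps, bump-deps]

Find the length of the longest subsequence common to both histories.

Taking fmt at main[2]=dev[1] → docs at main[3]=dev[2] → docs at main[4]=dev[3] → bump-deps at main[5]=dev[4] → docs at main[6]=dev[5] → docs at main[7]=dev[8] → fmt at main[8]=dev[11] → bump-deps at main[9]=dev[12] → bump-deps at main[13]=dev[13] gives a common subsequence of length 9. The LCS DP gives dp[14][13] = 9, so this is optimal.

9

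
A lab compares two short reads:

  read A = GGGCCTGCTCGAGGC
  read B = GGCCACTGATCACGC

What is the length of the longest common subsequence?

Match G at read A[1]=read B[1] → G at read A[2]=read B[2] → C at read A[4]=read B[4] → C at read A[5]=read B[6] → T at read A[6]=read B[7] → G at read A[7]=read B[8] → T at read A[9]=read B[10] → C at read A[10]=read B[11] → A at read A[12]=read B[12] → G at read A[14]=read B[14] → C at read A[15]=read B[15] — 11 bases in the same relative order in both. The LCS DP gives dp[15][15] = 11, so this is optimal.

11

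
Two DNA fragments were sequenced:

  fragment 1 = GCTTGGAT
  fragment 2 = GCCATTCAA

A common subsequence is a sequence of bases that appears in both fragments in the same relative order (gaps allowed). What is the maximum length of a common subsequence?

Taking G at fragment 1[1]=fragment 2[1]; then C at fragment 1[2]=fragment 2[3]; then T at fragment 1[3]=fragment 2[5]; then T at fragment 1[4]=fragment 2[6]; then A at fragment 1[7]=fragment 2[9] gives a common subsequence of length 5. dp[8][9] = 5 confirms this is the maximum.

5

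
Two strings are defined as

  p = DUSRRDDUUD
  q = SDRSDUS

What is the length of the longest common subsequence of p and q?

Let dp[i][j] be the LCS length of the first i characters of p and the first j characters of q. dp[i][j] = dp[i-1][j-1]+1 when the i-th and j-th characters match, else max(dp[i-1][j], dp[i][j-1]).
    ·  S  D  R  S  D  U  S
 ·  0  0  0  0  0  0  0  0
 D  0  0  1  1  1  1  1  1
 U  0  0  1  1  1  1  2  2
 S  0  1  1  1  2  2  2  3
 R  0  1  1  2  2  2  2  3
 R  0  1  1  2  2  2  2  3
 D  0  1  2  2  2  3  3  3
 D  0  1  2  2  2  3  3  3
 U  0  1  2  2  2  3  4  4
 U  0  1  2  2  2  3  4  4
 D  0  1  2  2  2  3  4  4
dp[10][7] = 4. One LCS (by backtracking along matches): DSDU.

4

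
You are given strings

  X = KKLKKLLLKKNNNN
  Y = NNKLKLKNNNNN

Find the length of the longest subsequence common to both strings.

9

One common subsequence of length 9: K [2,3] → L [3,4] → K [5,5] → L [8,6] → K [9,7] → N [11,9] → N [12,10] → N [13,11] → N [14,12], and the DP table's final entry dp[14][12] is also 9, so no common subsequence is longer.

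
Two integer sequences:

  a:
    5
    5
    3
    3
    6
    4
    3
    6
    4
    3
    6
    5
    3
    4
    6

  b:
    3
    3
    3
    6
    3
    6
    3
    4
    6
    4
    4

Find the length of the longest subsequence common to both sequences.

Taking 3 (a #3, b #1); then 3 (a #4, b #2); then 3 (a #7, b #3); then 6 (a #8, b #4); then 3 (a #10, b #5); then 6 (a #11, b #6); then 3 (a #13, b #7); then 4 (a #14, b #8); then 6 (a #15, b #9) gives a common subsequence of length 9. The LCS DP gives dp[15][11] = 9, so this is optimal.

9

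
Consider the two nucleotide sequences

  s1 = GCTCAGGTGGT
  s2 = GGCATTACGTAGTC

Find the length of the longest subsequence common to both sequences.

8

Pick G [1,2]; then C [2,3]; then T [3,6]; then C [4,8]; then G [7,9]; then T [8,10]; then G [10,12]; then T [11,13]; all 8 bases appear in both, in order. dp[11][14] = 8 confirms this is the maximum.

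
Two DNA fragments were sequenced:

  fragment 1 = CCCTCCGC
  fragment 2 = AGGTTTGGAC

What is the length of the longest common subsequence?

Pick T [4,6]; then G [7,8]; then C [8,10]; all 3 bases appear in both, in order. The LCS DP gives dp[8][10] = 3, so this is optimal.

3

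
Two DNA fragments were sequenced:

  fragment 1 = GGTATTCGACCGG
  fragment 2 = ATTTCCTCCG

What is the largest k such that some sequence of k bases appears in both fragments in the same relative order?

Taking T (fragment 1 #3, fragment 2 #2), then T (fragment 1 #5, fragment 2 #3), then T (fragment 1 #6, fragment 2 #4), then C (fragment 1 #7, fragment 2 #6), then C (fragment 1 #10, fragment 2 #8), then C (fragment 1 #11, fragment 2 #9), then G (fragment 1 #13, fragment 2 #10) gives a common subsequence of length 7. dp[13][10] = 7 confirms this is the maximum.

7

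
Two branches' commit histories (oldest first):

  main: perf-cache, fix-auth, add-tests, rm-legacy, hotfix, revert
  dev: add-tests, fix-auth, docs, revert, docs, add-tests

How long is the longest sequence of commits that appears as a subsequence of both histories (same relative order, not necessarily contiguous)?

2

Match fix-auth [2,2] → add-tests [3,6] — 2 commits in the same relative order in both. The LCS DP gives dp[6][6] = 2, so this is optimal.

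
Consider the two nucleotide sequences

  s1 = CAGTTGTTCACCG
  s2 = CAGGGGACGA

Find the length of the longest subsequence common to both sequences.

7

One common subsequence of length 7: C at s1[1]=s2[1]; then A at s1[2]=s2[2]; then G at s1[3]=s2[5]; then G at s1[6]=s2[6]; then A at s1[10]=s2[7]; then C at s1[12]=s2[8]; then G at s1[13]=s2[9]. The LCS DP gives dp[13][10] = 7, so this is optimal.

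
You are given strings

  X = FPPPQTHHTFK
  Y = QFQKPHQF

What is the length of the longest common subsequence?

Match F [1,2]; then P [2,5]; then Q [5,7]; then F [10,8] — 4 characters in the same relative order in both. dp[11][8] = 4 confirms this is the maximum.

4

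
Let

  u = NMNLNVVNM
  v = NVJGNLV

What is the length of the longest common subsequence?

4

Pick N [1,1] → N [3,5] → L [4,6] → V [7,7]; all 4 characters appear in both, in order, and the DP table's final entry dp[9][7] is also 4, so no common subsequence is longer.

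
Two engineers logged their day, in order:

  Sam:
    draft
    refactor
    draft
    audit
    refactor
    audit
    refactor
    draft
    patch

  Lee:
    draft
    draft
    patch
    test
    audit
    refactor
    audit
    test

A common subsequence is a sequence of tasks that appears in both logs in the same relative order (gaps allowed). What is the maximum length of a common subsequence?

Taking draft at Sam[1]=Lee[1]; then draft at Sam[3]=Lee[2]; then audit at Sam[4]=Lee[5]; then refactor at Sam[5]=Lee[6]; then audit at Sam[6]=Lee[7] gives a common subsequence of length 5. The LCS DP gives dp[9][8] = 5, so this is optimal.

5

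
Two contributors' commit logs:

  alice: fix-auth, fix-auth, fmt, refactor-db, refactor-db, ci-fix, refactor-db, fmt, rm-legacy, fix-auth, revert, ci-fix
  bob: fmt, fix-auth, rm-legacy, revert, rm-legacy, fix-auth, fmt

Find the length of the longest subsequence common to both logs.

Match fix-auth [1,2]; then fix-auth [2,6]; then fmt [8,7] — 3 commits in the same relative order in both. The LCS DP gives dp[12][7] = 3, so this is optimal.

3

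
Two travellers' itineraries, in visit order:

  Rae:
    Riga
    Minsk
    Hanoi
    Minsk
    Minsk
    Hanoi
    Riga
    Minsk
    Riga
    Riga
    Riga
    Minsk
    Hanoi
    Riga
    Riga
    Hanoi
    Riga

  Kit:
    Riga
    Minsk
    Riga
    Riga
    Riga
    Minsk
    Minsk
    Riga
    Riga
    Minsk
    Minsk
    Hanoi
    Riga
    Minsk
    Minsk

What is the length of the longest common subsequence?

10

One common subsequence of length 10: Riga [1,1], Minsk [5,2], Riga [7,3], Riga [9,4], Riga [10,5], Minsk [12,7], Riga [14,8], Riga [15,9], Hanoi [16,12], Riga [17,13]. The LCS DP gives dp[17][15] = 10, so this is optimal.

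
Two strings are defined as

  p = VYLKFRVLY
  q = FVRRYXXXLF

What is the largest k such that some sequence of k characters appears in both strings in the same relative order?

4

Match V [1,2], Y [2,5], L [3,9], F [5,10] — 4 characters in the same relative order in both. The LCS DP gives dp[9][10] = 4, so this is optimal.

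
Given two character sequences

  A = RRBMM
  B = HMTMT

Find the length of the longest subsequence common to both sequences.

2

Taking M (A #4, B #2) → M (A #5, B #4) gives a common subsequence of length 2. The LCS DP gives dp[5][5] = 2, so this is optimal.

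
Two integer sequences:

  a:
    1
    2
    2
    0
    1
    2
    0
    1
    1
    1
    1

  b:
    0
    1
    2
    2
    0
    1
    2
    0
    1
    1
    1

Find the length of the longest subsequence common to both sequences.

Let dp[i][j] be the LCS length of the first i values of a and the first j values of b. dp[i][j] = dp[i-1][j-1]+1 when the i-th and j-th values match, else max(dp[i-1][j], dp[i][j-1]).
    ·  0  1  2  2  0  1  2  0  1  1  1
 ·  0  0  0  0  0  0  0  0  0  0  0  0
 1  0  0  1  1  1  1  1  1  1  1  1  1
 2  0  0  1  2  2  2  2  2  2  2  2  2
 2  0  0  1  2  3  3  3  3  3  3  3  3
 0  0  1  1  2  3  4  4  4  4  4  4  4
 1  0  1  2  2  3  4  5  5  5  5  5  5
 2  0  1  2  3  3  4  5  6  6  6  6  6
 0  0  1  2  3  3  4  5  6  7  7  7  7
 1  0  1  2  3  3  4  5  6  7  8  8  8
 1  0  1  2  3  3  4  5  6  7  8  9  9
 1  0  1  2  3  3  4  5  6  7  8  9 10
 1  0  1  2  3  3  4  5  6  7  8  9 10
dp[11][11] = 10. One LCS (by backtracking along matches): 1, 2, 2, 0, 1, 2, 0, 1, 1, 1.

10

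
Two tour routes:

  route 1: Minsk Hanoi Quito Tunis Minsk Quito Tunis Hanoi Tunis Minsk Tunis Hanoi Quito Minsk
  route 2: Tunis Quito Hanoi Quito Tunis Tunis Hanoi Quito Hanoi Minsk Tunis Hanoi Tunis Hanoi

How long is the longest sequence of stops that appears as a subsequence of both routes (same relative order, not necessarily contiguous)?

Pick Hanoi [2,3], then Quito [3,4], then Tunis [4,6], then Minsk [5,10], then Tunis [7,11], then Hanoi [8,12], then Tunis [11,13], then Hanoi [12,14]; all 8 stops appear in both, in order. The LCS DP gives dp[14][14] = 8, so this is optimal.

8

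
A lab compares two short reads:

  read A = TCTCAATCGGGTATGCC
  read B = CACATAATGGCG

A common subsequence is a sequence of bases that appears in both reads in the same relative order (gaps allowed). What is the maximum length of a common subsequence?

Match C (read A #2, read B #3); then T (read A #3, read B #5); then A (read A #5, read B #6); then A (read A #6, read B #7); then T (read A #7, read B #8); then G (read A #9, read B #9); then G (read A #10, read B #10); then G (read A #15, read B #12) — 8 bases in the same relative order in both. The LCS DP gives dp[17][12] = 8, so this is optimal.

8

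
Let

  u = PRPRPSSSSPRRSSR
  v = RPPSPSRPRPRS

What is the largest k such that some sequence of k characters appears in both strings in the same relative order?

Pick R at u[2]=v[1], P at u[3]=v[2], P at u[5]=v[3], S at u[6]=v[4], S at u[7]=v[6], P at u[10]=v[8], R at u[11]=v[9], R at u[12]=v[11], S at u[14]=v[12]; all 9 characters appear in both, in order, and the DP table's final entry dp[15][12] is also 9, so no common subsequence is longer.

9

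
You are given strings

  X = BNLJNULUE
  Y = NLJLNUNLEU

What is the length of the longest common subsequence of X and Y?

7

Match N [2,1] → L [3,2] → J [4,3] → N [5,5] → U [6,6] → L [7,8] → U [8,10] — 7 characters in the same relative order in both, and the DP table's final entry dp[9][10] is also 7, so no common subsequence is longer.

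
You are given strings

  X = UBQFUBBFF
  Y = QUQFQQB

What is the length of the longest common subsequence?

4

Let dp[i][j] be the LCS length of the first i characters of X and the first j characters of Y. dp[i][j] = dp[i-1][j-1]+1 when the i-th and j-th characters match, else max(dp[i-1][j], dp[i][j-1]).
    ·  Q  U  Q  F  Q  Q  B
 ·  0  0  0  0  0  0  0  0
 U  0  0  1  1  1  1  1  1
 B  0  0  1  1  1  1  1  2
 Q  0  1  1  2  2  2  2  2
 F  0  1  1  2  3  3  3  3
 U  0  1  2  2  3  3  3  3
 B  0  1  2  2  3  3  3  4
 B  0  1  2  2  3  3  3  4
 F  0  1  2  2  3  3  3  4
 F  0  1  2  2  3  3  3  4
dp[9][7] = 4. One LCS (by backtracking along matches): UQFB.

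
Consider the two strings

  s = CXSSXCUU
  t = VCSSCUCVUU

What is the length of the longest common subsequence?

Match C [1,2], S [3,3], S [4,4], C [6,7], U [7,9], U [8,10] — 6 characters in the same relative order in both. dp[8][10] = 6 confirms this is the maximum.

6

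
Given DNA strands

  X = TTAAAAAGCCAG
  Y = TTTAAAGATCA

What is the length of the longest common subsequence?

Let dp[i][j] be the LCS length of the first i bases of X and the first j bases of Y. dp[i][j] = dp[i-1][j-1]+1 when the i-th and j-th bases match, else max(dp[i-1][j], dp[i][j-1]).
    ·  T  T  T  A  A  A  G  A  T  C  A
 ·  0  0  0  0  0  0  0  0  0  0  0  0
 T  0  1  1  1  1  1  1  1  1  1  1  1
 T  0  1  2  2  2  2  2  2  2  2  2  2
 A  0  1  2  2  3  3  3  3  3  3  3  3
 A  0  1  2  2  3  4  4  4  4  4  4  4
 A  0  1  2  2  3  4  5  5  5  5  5  5
 A  0  1  2  2  3  4  5  5  6  6  6  6
 A  0  1  2  2  3  4  5  5  6  6  6  7
 G  0  1  2  2  3  4  5  6  6  6  6  7
 C  0  1  2  2  3  4  5  6  6  6  7  7
 C  0  1  2  2  3  4  5  6  6  6  7  7
 A  0  1  2  2  3  4  5  6  7  7  7  8
 G  0  1  2  2  3  4  5  6  7  7  7  8
dp[12][11] = 8. One LCS (by backtracking along matches): TTAAAACA.

8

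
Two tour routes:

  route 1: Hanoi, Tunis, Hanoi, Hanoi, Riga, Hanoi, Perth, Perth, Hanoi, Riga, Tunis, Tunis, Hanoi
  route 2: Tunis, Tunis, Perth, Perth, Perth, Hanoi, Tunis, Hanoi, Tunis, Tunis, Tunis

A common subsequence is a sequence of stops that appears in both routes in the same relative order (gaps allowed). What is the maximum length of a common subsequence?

Pick Tunis at route 1[2]=route 2[2], then Perth at route 1[7]=route 2[4], then Perth at route 1[8]=route 2[5], then Hanoi at route 1[9]=route 2[8], then Tunis at route 1[11]=route 2[10], then Tunis at route 1[12]=route 2[11]; all 6 stops appear in both, in order, and the DP table's final entry dp[13][11] is also 6, so no common subsequence is longer.

6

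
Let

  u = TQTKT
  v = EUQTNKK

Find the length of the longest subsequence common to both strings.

Match Q at u[2]=v[3], T at u[3]=v[4], K at u[4]=v[7] — 3 characters in the same relative order in both. The LCS DP gives dp[5][7] = 3, so this is optimal.

3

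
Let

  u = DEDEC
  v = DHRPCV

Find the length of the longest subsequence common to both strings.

2

Let dp[i][j] be the LCS length of the first i characters of u and the first j characters of v. dp[i][j] = dp[i-1][j-1]+1 when the i-th and j-th characters match, else max(dp[i-1][j], dp[i][j-1]).
    ·  D  H  R  P  C  V
 ·  0  0  0  0  0  0  0
 D  0  1  1  1  1  1  1
 E  0  1  1  1  1  1  1
 D  0  1  1  1  1  1  1
 E  0  1  1  1  1  1  1
 C  0  1  1  1  1  2  2
dp[5][6] = 2. One LCS (by backtracking along matches): DC.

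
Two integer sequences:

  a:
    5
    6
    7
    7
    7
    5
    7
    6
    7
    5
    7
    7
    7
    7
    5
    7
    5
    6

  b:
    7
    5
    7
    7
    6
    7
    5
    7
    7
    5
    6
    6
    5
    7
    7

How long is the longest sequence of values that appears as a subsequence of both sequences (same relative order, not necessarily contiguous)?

10

One common subsequence of length 10: 5 at a[1]=b[2] → 6 at a[2]=b[5] → 7 at a[3]=b[6] → 7 at a[4]=b[8] → 7 at a[5]=b[9] → 5 at a[6]=b[10] → 6 at a[8]=b[12] → 5 at a[10]=b[13] → 7 at a[14]=b[14] → 7 at a[16]=b[15]. dp[18][15] = 10 confirms this is the maximum.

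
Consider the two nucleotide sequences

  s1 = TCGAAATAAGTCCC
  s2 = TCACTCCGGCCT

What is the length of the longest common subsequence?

Match T (s1 #1, s2 #1), C (s1 #2, s2 #2), A (s1 #4, s2 #3), T (s1 #7, s2 #5), G (s1 #10, s2 #9), C (s1 #12, s2 #10), C (s1 #13, s2 #11) — 7 bases in the same relative order in both. dp[14][12] = 7 confirms this is the maximum.

7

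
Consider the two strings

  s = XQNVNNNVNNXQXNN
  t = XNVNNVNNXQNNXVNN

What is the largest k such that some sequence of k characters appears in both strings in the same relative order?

One common subsequence of length 13: X [1,1]; then N [3,2]; then V [4,3]; then N [6,4]; then N [7,5]; then V [8,6]; then N [9,7]; then N [10,8]; then X [11,9]; then Q [12,10]; then X [13,13]; then N [14,15]; then N [15,16]. Since dp[15][16] = 13, nothing longer is possible.

13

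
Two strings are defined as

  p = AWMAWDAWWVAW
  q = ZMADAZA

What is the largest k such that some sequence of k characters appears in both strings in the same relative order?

One common subsequence of length 5: M [3,2] → A [4,3] → D [6,4] → A [7,5] → A [11,7]. The LCS DP gives dp[12][7] = 5, so this is optimal.

5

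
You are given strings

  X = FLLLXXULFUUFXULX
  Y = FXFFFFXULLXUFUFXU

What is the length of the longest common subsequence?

Pick F [1,6], L [3,9], L [4,10], X [6,11], U [7,12], F [9,13], U [11,14], F [12,15], X [13,16], U [14,17]; all 10 characters appear in both, in order. dp[16][17] = 10 confirms this is the maximum.

10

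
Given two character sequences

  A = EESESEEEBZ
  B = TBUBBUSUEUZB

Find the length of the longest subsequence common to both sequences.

One common subsequence of length 3: S at A[3]=B[7] → E at A[4]=B[9] → B at A[9]=B[12]. dp[10][12] = 3 confirms this is the maximum.

3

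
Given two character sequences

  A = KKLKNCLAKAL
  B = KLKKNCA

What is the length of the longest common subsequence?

6

Pick K [1,1], K [2,3], K [4,4], N [5,5], C [6,6], A [10,7]; all 6 characters appear in both, in order. Since dp[11][7] = 6, nothing longer is possible.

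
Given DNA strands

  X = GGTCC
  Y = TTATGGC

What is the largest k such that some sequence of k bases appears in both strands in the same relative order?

Let dp[i][j] be the LCS length of the first i bases of X and the first j bases of Y. dp[i][j] = dp[i-1][j-1]+1 when the i-th and j-th bases match, else max(dp[i-1][j], dp[i][j-1]).
    ·  T  T  A  T  G  G  C
 ·  0  0  0  0  0  0  0  0
 G  0  0  0  0  0  1  1  1
 G  0  0  0  0  0  1  2  2
 T  0  1  1  1  1  1  2  2
 C  0  1  1  1  1  1  2  3
 C  0  1  1  1  1  1  2  3
dp[5][7] = 3. One LCS (by backtracking along matches): GGC.

3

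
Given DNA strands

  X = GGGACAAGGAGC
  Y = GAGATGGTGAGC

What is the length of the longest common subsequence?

8

One common subsequence of length 8: G [1,1]; then G [2,3]; then G [3,6]; then G [8,7]; then G [9,9]; then A [10,10]; then G [11,11]; then C [12,12]. dp[12][12] = 8 confirms this is the maximum.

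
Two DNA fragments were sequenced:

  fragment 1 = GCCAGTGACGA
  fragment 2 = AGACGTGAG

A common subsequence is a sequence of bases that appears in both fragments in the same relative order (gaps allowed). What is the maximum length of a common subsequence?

7

Let dp[i][j] be the LCS length of the first i bases of fragment 1 and the first j bases of fragment 2. dp[i][j] = dp[i-1][j-1]+1 when the i-th and j-th bases match, else max(dp[i-1][j], dp[i][j-1]).
    ·  A  G  A  C  G  T  G  A  G
 ·  0  0  0  0  0  0  0  0  0  0
 G  0  0  1  1  1  1  1  1  1  1
 C  0  0  1  1  2  2  2  2  2  2
 C  0  0  1  1  2  2  2  2  2  2
 A  0  1  1  2  2  2  2  2  3  3
 G  0  1  2  2  2  3  3  3  3  4
 T  0  1  2  2  2  3  4  4  4  4
 G  0  1  2  2  2  3  4  5  5  5
 A  0  1  2  3  3  3  4  5  6  6
 C  0  1  2  3  4  4  4  5  6  6
 G  0  1  2  3  4  5  5  5  6  7
 A  0  1  2  3  4  5  5  5  6  7
dp[11][9] = 7. One LCS (by backtracking along matches): GCGTGAG.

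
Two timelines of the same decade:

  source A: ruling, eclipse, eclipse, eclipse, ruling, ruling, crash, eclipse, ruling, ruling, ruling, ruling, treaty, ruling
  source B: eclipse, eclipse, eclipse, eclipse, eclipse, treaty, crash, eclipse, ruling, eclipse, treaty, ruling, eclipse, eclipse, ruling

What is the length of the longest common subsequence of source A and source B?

Pick eclipse at source A[2]=source B[3], then eclipse at source A[3]=source B[4], then eclipse at source A[4]=source B[5], then crash at source A[7]=source B[7], then eclipse at source A[8]=source B[8], then ruling at source A[9]=source B[9], then ruling at source A[10]=source B[12], then ruling at source A[14]=source B[15]; all 8 events appear in both, in order. dp[14][15] = 8 confirms this is the maximum.

8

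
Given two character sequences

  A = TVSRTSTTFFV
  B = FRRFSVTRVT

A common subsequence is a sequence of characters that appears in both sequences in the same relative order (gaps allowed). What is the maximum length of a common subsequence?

4

One common subsequence of length 4: R (A #4, B #3); then S (A #6, B #5); then T (A #7, B #7); then T (A #8, B #10). dp[11][10] = 4 confirms this is the maximum.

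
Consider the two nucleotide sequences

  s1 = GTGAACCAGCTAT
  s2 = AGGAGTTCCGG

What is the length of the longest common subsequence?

Let dp[i][j] be the LCS length of the first i bases of s1 and the first j bases of s2. dp[i][j] = dp[i-1][j-1]+1 when the i-th and j-th bases match, else max(dp[i-1][j], dp[i][j-1]).
    ·  A  G  G  A  G  T  T  C  C  G  G
 ·  0  0  0  0  0  0  0  0  0  0  0  0
 G  0  0  1  1  1  1  1  1  1  1  1  1
 T  0  0  1  1  1  1  2  2  2  2  2  2
 G  0  0  1  2  2  2  2  2  2  2  3  3
 A  0  1  1  2  3  3  3  3  3  3  3  3
 A  0  1  1  2  3  3  3  3  3  3  3  3
 C  0  1  1  2  3  3  3  3  4  4  4  4
 C  0  1  1  2  3  3  3  3  4  5  5  5
 A  0  1  1  2  3  3  3  3  4  5  5  5
 G  0  1  2  2  3  4  4  4  4  5  6  6
 C  0  1  2  2  3  4  4  4  5  5  6  6
 T  0  1  2  2  3  4  5  5  5  5  6  6
 A  0  1  2  2  3  4  5  5  5  5  6  6
 T  0  1  2  2  3  4  5  6  6  6  6  6
dp[13][11] = 6. One LCS (by backtracking along matches): GGACCG.

6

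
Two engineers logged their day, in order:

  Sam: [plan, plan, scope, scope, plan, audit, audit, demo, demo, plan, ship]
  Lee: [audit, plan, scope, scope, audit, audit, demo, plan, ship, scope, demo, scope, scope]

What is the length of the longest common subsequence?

Match plan [2,2]; then scope [3,3]; then scope [4,4]; then audit [6,5]; then audit [7,6]; then demo [9,7]; then plan [10,8]; then ship [11,9] — 8 tasks in the same relative order in both, and the DP table's final entry dp[11][13] is also 8, so no common subsequence is longer.

8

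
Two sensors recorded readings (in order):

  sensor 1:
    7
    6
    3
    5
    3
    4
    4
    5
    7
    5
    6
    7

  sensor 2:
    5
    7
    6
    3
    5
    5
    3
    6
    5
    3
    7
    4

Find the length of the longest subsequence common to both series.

7

Let dp[i][j] be the LCS length of the first i values of sensor 1 and the first j values of sensor 2. dp[i][j] = dp[i-1][j-1]+1 when the i-th and j-th values match, else max(dp[i-1][j], dp[i][j-1]).
    ·  5  7  6  3  5  5  3  6  5  3  7  4
 ·  0  0  0  0  0  0  0  0  0  0  0  0  0
 7  0  0  1  1  1  1  1  1  1  1  1  1  1
 6  0  0  1  2  2  2  2  2  2  2  2  2  2
 3  0  0  1  2  3  3  3  3  3  3  3  3  3
 5  0  1  1  2  3  4  4  4  4  4  4  4  4
 3  0  1  1  2  3  4  4  5  5  5  5  5  5
 4  0  1  1  2  3  4  4  5  5  5  5  5  6
 4  0  1  1  2  3  4  4  5  5  5  5  5  6
 5  0  1  1  2  3  4  5  5  5  6  6  6  6
 7  0  1  2  2  3  4  5  5  5  6  6  7  7
 5  0  1  2  2  3  4  5  5  5  6  6  7  7
 6  0  1  2  3  3  4  5  5  6  6  6  7  7
 7  0  1  2  3  3  4  5  5  6  6  6  7  7
dp[12][12] = 7. One LCS (by backtracking along matches): 7, 6, 3, 5, 3, 5, 7.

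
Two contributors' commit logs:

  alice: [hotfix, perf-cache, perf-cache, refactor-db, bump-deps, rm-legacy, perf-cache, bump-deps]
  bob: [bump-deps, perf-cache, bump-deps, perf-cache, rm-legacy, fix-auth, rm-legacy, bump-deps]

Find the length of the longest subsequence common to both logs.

One common subsequence of length 4: perf-cache [2,2] → perf-cache [3,4] → rm-legacy [6,7] → bump-deps [8,8]. dp[8][8] = 4 confirms this is the maximum.

4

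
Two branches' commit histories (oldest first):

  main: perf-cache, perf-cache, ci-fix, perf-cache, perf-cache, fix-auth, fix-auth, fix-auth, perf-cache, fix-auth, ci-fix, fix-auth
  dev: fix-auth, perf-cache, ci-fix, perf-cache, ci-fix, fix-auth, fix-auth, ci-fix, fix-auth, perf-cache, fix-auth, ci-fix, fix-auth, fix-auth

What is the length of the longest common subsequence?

10

Taking perf-cache at main[1]=dev[2], perf-cache at main[2]=dev[4], ci-fix at main[3]=dev[5], fix-auth at main[6]=dev[6], fix-auth at main[7]=dev[7], fix-auth at main[8]=dev[9], perf-cache at main[9]=dev[10], fix-auth at main[10]=dev[11], ci-fix at main[11]=dev[12], fix-auth at main[12]=dev[14] gives a common subsequence of length 10. Since dp[12][14] = 10, nothing longer is possible.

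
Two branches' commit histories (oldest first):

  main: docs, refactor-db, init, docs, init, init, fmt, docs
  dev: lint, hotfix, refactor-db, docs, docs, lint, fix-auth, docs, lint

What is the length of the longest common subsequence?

3

Taking docs (main #1, dev #4); then docs (main #4, dev #5); then docs (main #8, dev #8) gives a common subsequence of length 3. Since dp[8][9] = 3, nothing longer is possible.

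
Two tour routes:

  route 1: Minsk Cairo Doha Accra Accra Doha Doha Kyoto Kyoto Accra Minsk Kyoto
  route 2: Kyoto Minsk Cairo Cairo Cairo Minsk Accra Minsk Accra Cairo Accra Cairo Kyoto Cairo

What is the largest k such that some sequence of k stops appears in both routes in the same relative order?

Pick Minsk [1,2]; then Cairo [2,5]; then Accra [4,7]; then Accra [5,9]; then Accra [10,11]; then Kyoto [12,13]; all 6 stops appear in both, in order, and the DP table's final entry dp[12][14] is also 6, so no common subsequence is longer.

6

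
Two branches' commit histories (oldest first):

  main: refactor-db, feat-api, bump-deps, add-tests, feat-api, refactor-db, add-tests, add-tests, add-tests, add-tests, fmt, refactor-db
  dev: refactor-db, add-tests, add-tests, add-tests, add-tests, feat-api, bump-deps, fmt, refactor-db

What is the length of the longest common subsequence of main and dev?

7

One common subsequence of length 7: refactor-db at main[1]=dev[1], add-tests at main[4]=dev[2], add-tests at main[7]=dev[3], add-tests at main[8]=dev[4], add-tests at main[9]=dev[5], fmt at main[11]=dev[8], refactor-db at main[12]=dev[9]. Since dp[12][9] = 7, nothing longer is possible.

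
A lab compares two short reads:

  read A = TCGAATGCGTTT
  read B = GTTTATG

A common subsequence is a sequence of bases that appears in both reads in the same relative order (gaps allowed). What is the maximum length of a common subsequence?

5

Let dp[i][j] be the LCS length of the first i bases of read A and the first j bases of read B. dp[i][j] = dp[i-1][j-1]+1 when the i-th and j-th bases match, else max(dp[i-1][j], dp[i][j-1]).
    ·  G  T  T  T  A  T  G
 ·  0  0  0  0  0  0  0  0
 T  0  0  1  1  1  1  1  1
 C  0  0  1  1  1  1  1  1
 G  0  1  1  1  1  1  1  2
 A  0  1  1  1  1  2  2  2
 A  0  1  1  1  1  2  2  2
 T  0  1  2  2  2  2  3  3
 G  0  1  2  2  2  2  3  4
 C  0  1  2  2  2  2  3  4
 G  0  1  2  2  2  2  3  4
 T  0  1  2  3  3  3  3  4
 T  0  1  2  3  4  4  4  4
 T  0  1  2  3  4  4  5  5
dp[12][7] = 5. One LCS (by backtracking along matches): GTTTT.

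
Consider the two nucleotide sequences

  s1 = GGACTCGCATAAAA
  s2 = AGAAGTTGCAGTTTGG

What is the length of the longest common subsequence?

Pick G [1,2] → G [2,5] → T [5,7] → G [7,8] → C [8,9] → A [9,10] → T [10,14]; all 7 bases appear in both, in order. dp[14][16] = 7 confirms this is the maximum.

7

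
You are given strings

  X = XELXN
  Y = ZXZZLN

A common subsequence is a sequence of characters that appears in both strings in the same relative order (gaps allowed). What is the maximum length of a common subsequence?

3

Pick X at X[1]=Y[2], then L at X[3]=Y[5], then N at X[5]=Y[6]; all 3 characters appear in both, in order, and the DP table's final entry dp[5][6] is also 3, so no common subsequence is longer.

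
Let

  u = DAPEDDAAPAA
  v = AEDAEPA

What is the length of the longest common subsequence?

Match A at u[2]=v[1]; then E at u[4]=v[2]; then D at u[6]=v[3]; then A at u[7]=v[4]; then P at u[9]=v[6]; then A at u[11]=v[7] — 6 characters in the same relative order in both. dp[11][7] = 6 confirms this is the maximum.

6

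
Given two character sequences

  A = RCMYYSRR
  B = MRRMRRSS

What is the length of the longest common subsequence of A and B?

Let dp[i][j] be the LCS length of the first i characters of A and the first j characters of B. dp[i][j] = dp[i-1][j-1]+1 when the i-th and j-th characters match, else max(dp[i-1][j], dp[i][j-1]).
    ·  M  R  R  M  R  R  S  S
 ·  0  0  0  0  0  0  0  0  0
 R  0  0  1  1  1  1  1  1  1
 C  0  0  1  1  1  1  1  1  1
 M  0  1  1  1  2  2  2  2  2
 Y  0  1  1  1  2  2  2  2  2
 Y  0  1  1  1  2  2  2  2  2
 S  0  1  1  1  2  2  2  3  3
 R  0  1  2  2  2  3  3  3  3
 R  0  1  2  3  3  3  4  4  4
dp[8][8] = 4. One LCS (by backtracking along matches): RMRR.

4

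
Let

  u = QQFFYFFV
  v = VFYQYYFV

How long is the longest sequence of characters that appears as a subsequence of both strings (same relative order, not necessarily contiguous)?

4

Let dp[i][j] be the LCS length of the first i characters of u and the first j characters of v. dp[i][j] = dp[i-1][j-1]+1 when the i-th and j-th characters match, else max(dp[i-1][j], dp[i][j-1]).
    ·  V  F  Y  Q  Y  Y  F  V
 ·  0  0  0  0  0  0  0  0  0
 Q  0  0  0  0  1  1  1  1  1
 Q  0  0  0  0  1  1  1  1  1
 F  0  0  1  1  1  1  1  2  2
 F  0  0  1  1  1  1  1  2  2
 Y  0  0  1  2  2  2  2  2  2
 F  0  0  1  2  2  2  2  3  3
 F  0  0  1  2  2  2  2  3  3
 V  0  1  1  2  2  2  2  3  4
dp[8][8] = 4. One LCS (by backtracking along matches): QYFV.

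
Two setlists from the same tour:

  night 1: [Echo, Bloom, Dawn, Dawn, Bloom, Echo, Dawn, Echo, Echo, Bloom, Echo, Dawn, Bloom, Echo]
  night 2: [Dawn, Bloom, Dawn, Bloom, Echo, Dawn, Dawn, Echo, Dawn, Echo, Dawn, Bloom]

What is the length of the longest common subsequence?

Pick Bloom (night 1 #2, night 2 #2), Dawn (night 1 #4, night 2 #3), Bloom (night 1 #5, night 2 #4), Echo (night 1 #6, night 2 #5), Dawn (night 1 #7, night 2 #7), Echo (night 1 #8, night 2 #8), Echo (night 1 #11, night 2 #10), Dawn (night 1 #12, night 2 #11), Bloom (night 1 #13, night 2 #12); all 9 songs appear in both, in order, and the DP table's final entry dp[14][12] is also 9, so no common subsequence is longer.

9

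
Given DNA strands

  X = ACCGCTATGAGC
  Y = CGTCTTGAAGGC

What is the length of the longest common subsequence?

9

Pick C at X[3]=Y[1] → G at X[4]=Y[2] → C at X[5]=Y[4] → T at X[6]=Y[5] → T at X[8]=Y[6] → G at X[9]=Y[7] → A at X[10]=Y[9] → G at X[11]=Y[11] → C at X[12]=Y[12]; all 9 bases appear in both, in order. The LCS DP gives dp[12][12] = 9, so this is optimal.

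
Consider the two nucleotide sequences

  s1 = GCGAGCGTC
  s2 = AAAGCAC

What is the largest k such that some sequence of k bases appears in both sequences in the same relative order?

Let dp[i][j] be the LCS length of the first i bases of s1 and the first j bases of s2. dp[i][j] = dp[i-1][j-1]+1 when the i-th and j-th bases match, else max(dp[i-1][j], dp[i][j-1]).
    ·  A  A  A  G  C  A  C
 ·  0  0  0  0  0  0  0  0
 G  0  0  0  0  1  1  1  1
 C  0  0  0  0  1  2  2  2
 G  0  0  0  0  1  2  2  2
 A  0  1  1  1  1  2  3  3
 G  0  1  1  1  2  2  3  3
 C  0  1  1  1  2  3  3  4
 G  0  1  1  1  2  3  3  4
 T  0  1  1  1  2  3  3  4
 C  0  1  1  1  2  3  3  4
dp[9][7] = 4. One LCS (by backtracking along matches): GCAC.

4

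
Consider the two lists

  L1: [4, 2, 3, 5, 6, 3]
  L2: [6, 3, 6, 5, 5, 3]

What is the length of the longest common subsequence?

Let dp[i][j] be the LCS length of the first i values of L1 and the first j values of L2. dp[i][j] = dp[i-1][j-1]+1 when the i-th and j-th values match, else max(dp[i-1][j], dp[i][j-1]).
    ·  6  3  6  5  5  3
 ·  0  0  0  0  0  0  0
 4  0  0  0  0  0  0  0
 2  0  0  0  0  0  0  0
 3  0  0  1  1  1  1  1
 5  0  0  1  1  2  2  2
 6  0  1  1  2  2  2  2
 3  0  1  2  2  2  2  3
dp[6][6] = 3. One LCS (by backtracking along matches): 3, 5, 3.

3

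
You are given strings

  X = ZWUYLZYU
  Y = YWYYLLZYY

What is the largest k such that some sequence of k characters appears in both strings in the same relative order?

5

Let dp[i][j] be the LCS length of the first i characters of X and the first j characters of Y. dp[i][j] = dp[i-1][j-1]+1 when the i-th and j-th characters match, else max(dp[i-1][j], dp[i][j-1]).
    ·  Y  W  Y  Y  L  L  Z  Y  Y
 ·  0  0  0  0  0  0  0  0  0  0
 Z  0  0  0  0  0  0  0  1  1  1
 W  0  0  1  1  1  1  1  1  1  1
 U  0  0  1  1  1  1  1  1  1  1
 Y  0  1  1  2  2  2  2  2  2  2
 L  0  1  1  2  2  3  3  3  3  3
 Z  0  1  1  2  2  3  3  4  4  4
 Y  0  1  1  2  3  3  3  4  5  5
 U  0  1  1  2  3  3  3  4  5  5
dp[8][9] = 5. One LCS (by backtracking along matches): WYLZY.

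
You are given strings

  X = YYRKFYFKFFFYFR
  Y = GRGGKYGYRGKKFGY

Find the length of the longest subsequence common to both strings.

7

Match Y (X #1, Y #6), then Y (X #2, Y #8), then R (X #3, Y #9), then K (X #4, Y #11), then K (X #8, Y #12), then F (X #9, Y #13), then Y (X #12, Y #15) — 7 characters in the same relative order in both. dp[14][15] = 7 confirms this is the maximum.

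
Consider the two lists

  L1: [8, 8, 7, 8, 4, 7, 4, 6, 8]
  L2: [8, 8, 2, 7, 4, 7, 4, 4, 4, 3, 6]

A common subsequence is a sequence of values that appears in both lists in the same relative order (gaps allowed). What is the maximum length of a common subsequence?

One common subsequence of length 7: 8 (L1 #1, L2 #1) → 8 (L1 #2, L2 #2) → 7 (L1 #3, L2 #4) → 4 (L1 #5, L2 #5) → 7 (L1 #6, L2 #6) → 4 (L1 #7, L2 #9) → 6 (L1 #8, L2 #11). The LCS DP gives dp[9][11] = 7, so this is optimal.

7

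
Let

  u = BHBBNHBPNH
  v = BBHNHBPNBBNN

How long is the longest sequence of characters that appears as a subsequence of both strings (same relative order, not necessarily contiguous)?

Taking B at u[1]=v[2], then H at u[2]=v[3], then N at u[5]=v[4], then H at u[6]=v[5], then B at u[7]=v[6], then P at u[8]=v[7], then N at u[9]=v[12] gives a common subsequence of length 7. The LCS DP gives dp[10][12] = 7, so this is optimal.

7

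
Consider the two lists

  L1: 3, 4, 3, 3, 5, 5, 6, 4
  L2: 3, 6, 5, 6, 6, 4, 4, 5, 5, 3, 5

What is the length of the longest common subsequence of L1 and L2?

Let dp[i][j] be the LCS length of the first i values of L1 and the first j values of L2. dp[i][j] = dp[i-1][j-1]+1 when the i-th and j-th values match, else max(dp[i-1][j], dp[i][j-1]).
    ·  3  6  5  6  6  4  4  5  5  3  5
 ·  0  0  0  0  0  0  0  0  0  0  0  0
 3  0  1  1  1  1  1  1  1  1  1  1  1
 4  0  1  1  1  1  1  2  2  2  2  2  2
 3  0  1  1  1  1  1  2  2  2  2  3  3
 3  0  1  1  1  1  1  2  2  2  2  3  3
 5  0  1  1  2  2  2  2  2  3  3  3  4
 5  0  1  1  2  2  2  2  2  3  4  4  4
 6  0  1  2  2  3  3  3  3  3  4  4  4
 4  0  1  2  2  3  3  4  4  4  4  4  4
dp[8][11] = 4. One LCS (by backtracking along matches): 3, 4, 3, 5.

4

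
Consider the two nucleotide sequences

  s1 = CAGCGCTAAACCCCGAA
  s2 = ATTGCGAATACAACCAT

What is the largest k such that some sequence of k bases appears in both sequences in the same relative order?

11

Taking A [2,1], G [3,4], C [4,5], G [5,6], T [7,9], A [8,10], A [9,12], A [10,13], C [13,14], C [14,15], A [16,16] gives a common subsequence of length 11. Since dp[17][17] = 11, nothing longer is possible.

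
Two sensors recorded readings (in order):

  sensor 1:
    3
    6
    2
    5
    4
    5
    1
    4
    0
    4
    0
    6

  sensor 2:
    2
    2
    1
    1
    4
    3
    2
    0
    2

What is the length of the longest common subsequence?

4

Let dp[i][j] be the LCS length of the first i values of sensor 1 and the first j values of sensor 2. dp[i][j] = dp[i-1][j-1]+1 when the i-th and j-th values match, else max(dp[i-1][j], dp[i][j-1]).
    ·  2  2  1  1  4  3  2  0  2
 ·  0  0  0  0  0  0  0  0  0  0
 3  0  0  0  0  0  0  1  1  1  1
 6  0  0  0  0  0  0  1  1  1  1
 2  0  1  1  1  1  1  1  2  2  2
 5  0  1  1  1  1  1  1  2  2  2
 4  0  1  1  1  1  2  2  2  2  2
 5  0  1  1  1  1  2  2  2  2  2
 1  0  1  1  2  2  2  2  2  2  2
 4  0  1  1  2  2  3  3  3  3  3
 0  0  1  1  2  2  3  3  3  4  4
 4  0  1  1  2  2  3  3  3  4  4
 0  0  1  1  2  2  3  3  3  4  4
 6  0  1  1  2  2  3  3  3  4  4
dp[12][9] = 4. One LCS (by backtracking along matches): 2, 1, 4, 0.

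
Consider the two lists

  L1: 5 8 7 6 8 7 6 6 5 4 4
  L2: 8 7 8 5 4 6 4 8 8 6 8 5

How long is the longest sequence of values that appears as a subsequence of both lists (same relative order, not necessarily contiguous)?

Taking 8 (L1 #2, L2 #1), 7 (L1 #3, L2 #2), 6 (L1 #4, L2 #6), 8 (L1 #5, L2 #9), 6 (L1 #7, L2 #10), 5 (L1 #9, L2 #12) gives a common subsequence of length 6, and the DP table's final entry dp[11][12] is also 6, so no common subsequence is longer.

6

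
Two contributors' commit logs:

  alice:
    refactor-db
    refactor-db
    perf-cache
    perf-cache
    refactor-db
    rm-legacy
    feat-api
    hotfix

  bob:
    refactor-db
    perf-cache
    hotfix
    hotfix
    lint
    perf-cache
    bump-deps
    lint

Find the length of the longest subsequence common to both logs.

3

Pick refactor-db [2,1], perf-cache [3,2], perf-cache [4,6]; all 3 commits appear in both, in order. The LCS DP gives dp[8][8] = 3, so this is optimal.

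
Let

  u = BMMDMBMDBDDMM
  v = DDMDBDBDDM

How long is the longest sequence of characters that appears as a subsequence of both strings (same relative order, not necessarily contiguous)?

Let dp[i][j] be the LCS length of the first i characters of u and the first j characters of v. dp[i][j] = dp[i-1][j-1]+1 when the i-th and j-th characters match, else max(dp[i-1][j], dp[i][j-1]).
    ·  D  D  M  D  B  D  B  D  D  M
 ·  0  0  0  0  0  0  0  0  0  0  0
 B  0  0  0  0  0  1  1  1  1  1  1
 M  0  0  0  1  1  1  1  1  1  1  2
 M  0  0  0  1  1  1  1  1  1  1  2
 D  0  1  1  1  2  2  2  2  2  2  2
 M  0  1  1  2  2  2  2  2  2  2  3
 B  0  1  1  2  2  3  3  3  3  3  3
 M  0  1  1  2  2  3  3  3  3  3  4
 D  0  1  2  2  3  3  4  4  4  4  4
 B  0  1  2  2  3  4  4  5  5  5  5
 D  0  1  2  2  3  4  5  5  6  6  6
 D  0  1  2  2  3  4  5  5  6  7  7
 M  0  1  2  3  3  4  5  5  6  7  8
 M  0  1  2  3  3  4  5  5  6  7  8
dp[13][10] = 8. One LCS (by backtracking along matches): MDBDBDDM.

8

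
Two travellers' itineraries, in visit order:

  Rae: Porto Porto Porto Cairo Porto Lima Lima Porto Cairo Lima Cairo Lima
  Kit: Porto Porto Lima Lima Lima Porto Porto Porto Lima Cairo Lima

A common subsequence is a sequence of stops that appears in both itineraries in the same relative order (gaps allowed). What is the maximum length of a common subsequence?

One common subsequence of length 8: Porto at Rae[1]=Kit[1], Porto at Rae[2]=Kit[2], Porto at Rae[3]=Kit[6], Porto at Rae[5]=Kit[7], Porto at Rae[8]=Kit[8], Lima at Rae[10]=Kit[9], Cairo at Rae[11]=Kit[10], Lima at Rae[12]=Kit[11], and the DP table's final entry dp[12][11] is also 8, so no common subsequence is longer.

8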